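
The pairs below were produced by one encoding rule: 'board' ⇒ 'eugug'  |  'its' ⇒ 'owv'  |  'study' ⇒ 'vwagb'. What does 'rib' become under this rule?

uoe

The shift depends on letter class: consonant b→e is +3, but vowel o→u is +6. Vowels shift forward by 6 and consonants shift forward by 3.
For rib: r(cons)+3=u, i(vowel)+6=o, b(cons)+3=e.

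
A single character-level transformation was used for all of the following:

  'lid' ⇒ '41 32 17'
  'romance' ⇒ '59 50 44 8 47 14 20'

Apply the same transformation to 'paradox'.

53 8 59 8 17 50 77

l(#12)→41 and i(#9)→32: differences scale by 3, so n = 3·pos + 5. The formula is n = 3×(alphabet index, a=1) + 5.
For paradox: p=16→53, a=1→8, r=18→59, a=1→8, d=4→17, o=15→50, x=24→77.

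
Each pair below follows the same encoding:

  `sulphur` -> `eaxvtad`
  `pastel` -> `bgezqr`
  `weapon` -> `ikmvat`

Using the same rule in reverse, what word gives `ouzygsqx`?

Shifts by position in sulphur: pos 0: s→e (+12), pos 1: u→a (+6), pos 2: l→x (+12), pos 3: p→v (+6) — repeating every 2. A repeating key of period 2 is used — shifts +12, +6 over and over.
Undoing it on ouzygsqx: o−12=c, u−6=o, z−12=n, y−6=s, g−12=u, s−6=m, q−12=e, x−6=r.

consumer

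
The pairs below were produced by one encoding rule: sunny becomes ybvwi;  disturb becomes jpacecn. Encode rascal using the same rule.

xhalkw

In sunny: s→y is +6, u→b is +7, n→v is +8, n→w is +9 — the shift increases by 1 each position. Each letter shifts forward by (position + 6), i.e. 6, 7, 8, … — the shift grows by one for each successive letter.
Applying it to rascal: r+6=x, a+7=h, s+8=a, c+9=l, a+10=k, l+11=w.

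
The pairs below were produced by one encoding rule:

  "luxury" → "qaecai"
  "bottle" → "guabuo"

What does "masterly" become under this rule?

rgzbnbwk

In luxury: l→q is +5, u→a is +6, x→e is +7, u→c is +8 — the shift increases by 1 each position. Letter i (0-indexed) is shifted by i+5, so successive shifts are 5, 6, 7, ….
On masterly: m+5=r, a+6=g, s+7=z, t+8=b, e+9=n, r+10=b, l+11=w, y+12=k.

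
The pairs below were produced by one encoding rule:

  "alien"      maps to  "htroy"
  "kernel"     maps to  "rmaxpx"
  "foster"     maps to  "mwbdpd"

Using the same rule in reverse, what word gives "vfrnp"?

The shift increases by 1 at each position, starting from +7: 7, 8, 9, ….
Decoding vfrnp: v−7=o, f−8=x, r−9=i, n−10=d, p−11=e.

oxide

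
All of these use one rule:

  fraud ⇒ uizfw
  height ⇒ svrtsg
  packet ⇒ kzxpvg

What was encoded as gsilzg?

throat

Each pair mirrors across the alphabet (f↔u, r↔i, a↔z): positions sum to 25. This is the alphabet-reversal cipher (Atbash): a becomes z, b becomes y, etc.
Decoding gsilzg: g↔t, s↔h, i↔r, l↔o, z↔a, g↔t.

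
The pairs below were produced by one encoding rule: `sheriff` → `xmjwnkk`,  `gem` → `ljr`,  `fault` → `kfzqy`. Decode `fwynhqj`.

Compare letters: s→x is +5, h→m is +5, e→j is +5 — a constant shift. It's a constant shift of +5 (ROT5).
Reversing it on fwynhqj: f−5=a, w−5=r, y−5=t, n−5=i, h−5=c, q−5=l, j−5=e.

article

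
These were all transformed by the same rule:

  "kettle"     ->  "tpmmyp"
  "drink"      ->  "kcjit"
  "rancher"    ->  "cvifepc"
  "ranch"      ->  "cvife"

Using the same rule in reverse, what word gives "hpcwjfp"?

This is an affine cipher: with a=0,…,z=25, each position x becomes (5x+21) mod 26.
Reversing it on hpcwjfp: h(7)→21·(7−21)≡18=s; p(15)→21·(15−21)≡4=e; c(2)→21·(2−21)≡17=r; w(22)→21·(22−21)≡21=v; j(9)→21·(9−21)≡8=i; f(5)→21·(5−21)≡2=c; p(15)→21·(15−21)≡4=e (all mod 26).

service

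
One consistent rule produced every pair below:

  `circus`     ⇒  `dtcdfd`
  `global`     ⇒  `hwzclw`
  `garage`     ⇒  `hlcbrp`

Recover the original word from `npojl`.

media

Shifts by position in circus: pos 0: c→d (+1), pos 1: i→t (+11), pos 2: r→c (+11), pos 3: c→d (+1), pos 4: u→f (+11), pos 5: s→d (+11) — repeating every 3. The shifts repeat in a cycle of length 3: positions 0,1,… shift by +1, +11, +11, then the pattern repeats.
Reversing it on npojl: n−1=m, p−11=e, o−11=d, j−1=i, l−11=a.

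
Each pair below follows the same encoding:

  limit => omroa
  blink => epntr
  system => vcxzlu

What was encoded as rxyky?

otter

Each letter shifts forward by (position + 3), i.e. 3, 4, 5, … — the shift grows by one for each successive letter.
Reversing it on rxyky: r−3=o, x−4=t, y−5=t, k−6=e, y−7=r.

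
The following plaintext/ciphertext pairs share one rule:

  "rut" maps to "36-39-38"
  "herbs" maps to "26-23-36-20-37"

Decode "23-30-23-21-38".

r is letter #18 and maps to 36: an offset of 18. Each letter is replaced by its alphabet position (a=1..z=26) + 18.
Reversing it on 23-30-23-21-38: 23→(23−18)÷1=5=e, 30→(30−18)÷1=12=l, 23→(23−18)÷1=5=e, 21→(21−18)÷1=3=c, 38→(38−18)÷1=20=t.

elect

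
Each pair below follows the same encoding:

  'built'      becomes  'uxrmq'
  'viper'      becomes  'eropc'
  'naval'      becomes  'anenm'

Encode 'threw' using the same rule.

Each letter's alphabet position (a=0..z=25) is mapped through 7·x+13 mod 26 — an affine cipher.
On threw: t(19)→7·19+13≡16=q; h(7)→7·7+13≡10=k; r(17)→7·17+13≡2=c; e(4)→7·4+13≡15=p; w(22)→7·22+13≡11=l (all mod 26).

qkcpl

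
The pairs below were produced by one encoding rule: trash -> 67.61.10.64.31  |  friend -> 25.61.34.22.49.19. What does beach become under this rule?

t(#20)→67 and r(#18)→61: differences scale by 3, so n = 3·pos + 7. Each letter becomes 3×(its alphabet position, a=1..z=26) + 7.
On beach: b=2→13, e=5→22, a=1→10, c=3→16, h=8→31.

13.22.10.16.31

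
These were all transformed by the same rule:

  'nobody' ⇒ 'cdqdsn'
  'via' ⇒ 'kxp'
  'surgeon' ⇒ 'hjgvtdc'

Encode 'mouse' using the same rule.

bdjht

Compare letters: n→c is +15, o→d is +15, b→q is +15 — a constant shift. Every letter moves 15 places later in the alphabet, wrapping around z→a.
Applying it to mouse: m+15=b, o+15=d, u+15=j, s+15=h, e+15=t.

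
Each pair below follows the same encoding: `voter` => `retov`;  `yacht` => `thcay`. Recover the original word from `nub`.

The output letters match the input read backwards: voter reversed is retov. It's just the letters in reverse order.
Reversing it on nub: then reverse → bun.

bun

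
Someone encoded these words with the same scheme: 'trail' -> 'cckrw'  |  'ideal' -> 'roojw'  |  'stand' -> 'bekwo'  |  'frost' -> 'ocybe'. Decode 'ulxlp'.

The shifts repeat in a cycle of length 3: positions 0,1,… shift by +9, +11, +10, then the pattern repeats.
Decoding ulxlp: u−9=l, l−11=a, x−10=n, l−9=c, p−11=e.

lance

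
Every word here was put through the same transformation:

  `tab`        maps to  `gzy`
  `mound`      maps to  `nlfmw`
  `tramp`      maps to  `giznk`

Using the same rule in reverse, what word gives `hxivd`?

screw

Each letter is replaced by its mirror in the alphabet: a↔z, b↔y, c↔x, and so on (the Atbash cipher).
Undoing it on hxivd: h↔s, x↔c, i↔r, v↔e, d↔w.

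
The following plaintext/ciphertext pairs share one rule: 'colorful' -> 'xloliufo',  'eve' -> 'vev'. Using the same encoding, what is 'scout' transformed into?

Each pair mirrors across the alphabet (c↔x, o↔l, l↔o): positions sum to 25. This is the alphabet-reversal cipher (Atbash): a becomes z, b becomes y, etc.
Applying it to scout: s↔h, c↔x, o↔l, u↔f, t↔g.

hxlfg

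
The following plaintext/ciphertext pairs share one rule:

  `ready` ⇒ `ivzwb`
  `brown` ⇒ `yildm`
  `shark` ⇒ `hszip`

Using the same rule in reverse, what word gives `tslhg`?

ghost

Each pair mirrors across the alphabet (r↔i, e↔v, a↔z): positions sum to 25. Each letter is replaced by its mirror in the alphabet: a↔z, b↔y, c↔x, and so on (the Atbash cipher).
Decoding tslhg: t↔g, s↔h, l↔o, h↔s, g↔t.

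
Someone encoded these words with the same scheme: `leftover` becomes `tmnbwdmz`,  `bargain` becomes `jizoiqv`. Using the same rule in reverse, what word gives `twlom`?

lodge

Compare letters: l→t is +8, e→m is +8, f→n is +8 — a constant shift. It's a constant shift of +8 (ROT8).
Reversing it on twlom: t−8=l, w−8=o, l−8=d, o−8=g, m−8=e.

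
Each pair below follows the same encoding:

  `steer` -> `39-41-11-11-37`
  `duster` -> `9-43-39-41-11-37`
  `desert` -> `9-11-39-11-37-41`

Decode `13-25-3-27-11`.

flame

s(#19)→39 and t(#20)→41: differences scale by 2, so n = 2·pos + 1. The formula is n = 2×(alphabet index, a=1) + 1.
Reversing it on 13-25-3-27-11: 13→(13−1)÷2=6=f, 25→(25−1)÷2=12=l, 3→(3−1)÷2=1=a, 27→(27−1)÷2=13=m, 11→(11−1)÷2=5=e.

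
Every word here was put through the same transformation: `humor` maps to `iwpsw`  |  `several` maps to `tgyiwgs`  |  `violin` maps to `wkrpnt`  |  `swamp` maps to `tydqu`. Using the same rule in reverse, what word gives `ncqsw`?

manor

In humor: h→i is +1, u→w is +2, m→p is +3, o→s is +4 — the shift increases by 1 each position. Each letter shifts forward by (position + 1), i.e. 1, 2, 3, … — the shift grows by one for each successive letter.
Undoing it on ncqsw: n−1=m, c−2=a, q−3=n, s−4=o, w−5=r.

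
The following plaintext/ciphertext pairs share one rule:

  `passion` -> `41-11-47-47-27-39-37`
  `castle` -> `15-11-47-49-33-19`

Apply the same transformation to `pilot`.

41-27-33-39-49

p(#16)→41 and a(#1)→11: differences scale by 2, so n = 2·pos + 9. The formula is n = 2×(alphabet index, a=1) + 9.
For pilot: p=16→41, i=9→27, l=12→33, o=15→39, t=20→49.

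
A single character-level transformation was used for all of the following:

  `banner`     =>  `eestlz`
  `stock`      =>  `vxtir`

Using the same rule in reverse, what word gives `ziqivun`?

In banner: b→e is +3, a→e is +4, n→s is +5, n→t is +6 — the shift increases by 1 each position. The shift increases by 1 at each position, starting from +3: 3, 4, 5, ….
Reversing it on ziqivun: z−3=w, i−4=e, q−5=l, i−6=c, v−7=o, u−8=m, n−9=e.

welcome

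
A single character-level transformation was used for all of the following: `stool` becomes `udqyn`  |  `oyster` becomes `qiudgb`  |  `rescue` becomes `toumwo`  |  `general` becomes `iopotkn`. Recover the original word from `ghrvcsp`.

Shifts by position in stool: pos 0: s→u (+2), pos 1: t→d (+10), pos 2: o→q (+2), pos 3: o→y (+10) — repeating every 2. It's a Vigenère-style cipher with numeric key [2,10]: position i shifts by key[i mod 2].
Decoding ghrvcsp: g−2=e, h−10=x, r−2=p, v−10=l, c−2=a, s−10=i, p−2=n.

explain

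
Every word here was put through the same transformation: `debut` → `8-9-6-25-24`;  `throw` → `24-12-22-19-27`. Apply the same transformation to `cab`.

d is letter #4 and maps to 8: an offset of 4. Letters become their 1-based position plus 4 (so a→5, b→6, …).
For cab: c=3→7, a=1→5, b=2→6.

7-5-6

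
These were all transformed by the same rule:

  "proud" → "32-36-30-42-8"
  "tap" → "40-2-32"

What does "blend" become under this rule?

p(#16)→32 and r(#18)→36: differences scale by 2, so n = 2·pos + 0. With a=1..z=26, the number is 2·pos.
For blend: b=2→4, l=12→24, e=5→10, n=14→28, d=4→8.

4-24-10-28-8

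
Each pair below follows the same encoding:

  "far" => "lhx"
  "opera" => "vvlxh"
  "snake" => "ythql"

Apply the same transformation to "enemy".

ltlse

The shift depends on letter class: consonant f→l is +6, but vowel a→h is +7. Two shifts are in play — +7 for a/e/i/o/u, +6 for every other letter.
Applying it to enemy: e(vowel)+7=l, n(cons)+6=t, e(vowel)+7=l, m(cons)+6=s, y(cons)+6=e.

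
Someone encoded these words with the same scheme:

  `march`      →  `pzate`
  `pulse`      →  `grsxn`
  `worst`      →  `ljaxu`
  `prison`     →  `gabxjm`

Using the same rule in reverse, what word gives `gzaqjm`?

m(12)→p(15) and a(0)→z(25) fit y≡23x+25 (mod 26); the inverse of 23 mod 26 is 17. This is an affine cipher: with a=0,…,z=25, each position x becomes (23x+25) mod 26.
Decoding gzaqjm: g(6)→17·(6−25)≡15=p; z(25)→17·(25−25)≡0=a; a(0)→17·(0−25)≡17=r; q(16)→17·(16−25)≡3=d; j(9)→17·(9−25)≡14=o; m(12)→17·(12−25)≡13=n (all mod 26).

pardon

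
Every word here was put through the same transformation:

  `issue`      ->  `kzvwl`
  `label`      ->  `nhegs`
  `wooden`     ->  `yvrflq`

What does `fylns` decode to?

drill

Shifts by position in issue: pos 0: i→k (+2), pos 1: s→z (+7), pos 2: s→v (+3), pos 3: u→w (+2), pos 4: e→l (+7) — repeating every 3. It's a Vigenère-style cipher with numeric key [2,7,3]: position i shifts by key[i mod 3].
Reversing it on fylns: f−2=d, y−7=r, l−3=i, n−2=l, s−7=l.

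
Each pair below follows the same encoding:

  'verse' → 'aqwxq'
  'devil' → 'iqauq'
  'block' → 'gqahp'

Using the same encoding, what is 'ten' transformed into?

The shift depends on letter class: consonant v→a is +5, but vowel e→q is +12. Two shifts are in play — +12 for a/e/i/o/u, +5 for every other letter.
For ten: t(cons)+5=y, e(vowel)+12=q, n(cons)+5=s.

yqs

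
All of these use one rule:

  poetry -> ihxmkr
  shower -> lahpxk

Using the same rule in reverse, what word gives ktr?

ray

Compare letters: p→i is +19, o→h is +19, e→x is +19 — a constant shift. Every letter moves 19 places later in the alphabet, wrapping around z→a.
Decoding ktr: k−19=r, t−19=a, r−19=y.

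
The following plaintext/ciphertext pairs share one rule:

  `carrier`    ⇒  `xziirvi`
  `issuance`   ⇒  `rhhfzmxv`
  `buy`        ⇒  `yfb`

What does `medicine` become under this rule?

Each pair mirrors across the alphabet (c↔x, a↔z, r↔i): positions sum to 25. This is the alphabet-reversal cipher (Atbash): a becomes z, b becomes y, etc.
On medicine: m↔n, e↔v, d↔w, i↔r, c↔x, i↔r, n↔m, e↔v.

nvwrxrmv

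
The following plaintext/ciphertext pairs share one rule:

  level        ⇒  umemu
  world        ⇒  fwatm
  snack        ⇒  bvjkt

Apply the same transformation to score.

Shifts by position in level: pos 0: l→u (+9), pos 1: e→m (+8), pos 2: v→e (+9), pos 3: e→m (+8) — repeating every 2. The shifts repeat in a cycle of length 2: positions 0,1,… shift by +9, +8, then the pattern repeats.
Applying it to score: s+9=b, c+8=k, o+9=x, r+8=z, e+9=n.

bkxzn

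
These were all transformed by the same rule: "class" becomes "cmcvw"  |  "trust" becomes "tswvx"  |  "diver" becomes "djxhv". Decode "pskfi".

price

The shift increases by 1 at each position, starting from +0: 0, 1, 2, ….
Decoding pskfi: p−0=p, s−1=r, k−2=i, f−3=c, i−4=e.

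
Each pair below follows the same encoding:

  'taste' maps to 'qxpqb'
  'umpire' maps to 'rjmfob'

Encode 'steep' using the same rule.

Compare letters: t→q is +23, a→x is +23, s→p is +23 — a constant shift. Every letter moves 23 places later in the alphabet, wrapping around z→a.
For steep: s+23=p, t+23=q, e+23=b, e+23=b, p+23=m.

pqbbm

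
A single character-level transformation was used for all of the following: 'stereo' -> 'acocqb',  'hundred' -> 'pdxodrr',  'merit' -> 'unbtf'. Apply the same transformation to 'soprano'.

axzcmac

In stereo: s→a is +8, t→c is +9, e→o is +10, r→c is +11 — the shift increases by 1 each position. Each letter shifts forward by (position + 8), i.e. 8, 9, 10, … — the shift grows by one for each successive letter.
For soprano: s+8=a, o+9=x, p+10=z, r+11=c, a+12=m, n+13=a, o+14=c.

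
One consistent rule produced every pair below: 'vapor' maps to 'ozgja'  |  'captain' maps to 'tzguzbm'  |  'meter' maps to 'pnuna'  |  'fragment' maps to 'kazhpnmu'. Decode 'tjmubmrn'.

v(21)→o(14) and a(0)→z(25) fit y≡23x+25 (mod 26); the inverse of 23 mod 26 is 17. This is an affine cipher: with a=0,…,z=25, each position x becomes (23x+25) mod 26.
Decoding tjmubmrn: t(19)→17·(19−25)≡2=c; j(9)→17·(9−25)≡14=o; m(12)→17·(12−25)≡13=n; u(20)→17·(20−25)≡19=t; b(1)→17·(1−25)≡8=i; m(12)→17·(12−25)≡13=n; r(17)→17·(17−25)≡20=u; n(13)→17·(13−25)≡4=e (all mod 26).

continue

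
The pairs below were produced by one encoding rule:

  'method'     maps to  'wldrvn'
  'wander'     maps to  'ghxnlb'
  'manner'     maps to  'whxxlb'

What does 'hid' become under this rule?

Vowels shift forward by 7 and consonants shift forward by 10.
Applying it to hid: h(cons)+10=r, i(vowel)+7=p, d(cons)+10=n.

rpn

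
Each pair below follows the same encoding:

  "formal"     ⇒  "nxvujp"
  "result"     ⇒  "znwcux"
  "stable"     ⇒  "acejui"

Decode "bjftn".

table

A repeating key of period 3 is used — shifts +8, +9, +4 over and over.
Reversing it on bjftn: b−8=t, j−9=a, f−4=b, t−8=l, n−9=e.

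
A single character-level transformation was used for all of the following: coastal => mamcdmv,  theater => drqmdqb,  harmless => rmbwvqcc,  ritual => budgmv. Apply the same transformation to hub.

rgl

The shift depends on letter class: consonant c→m is +10, but vowel o→a is +12. The rule splits by letter class: vowels +12, consonants +10.
Applying it to hub: h(cons)+10=r, u(vowel)+12=g, b(cons)+10=l.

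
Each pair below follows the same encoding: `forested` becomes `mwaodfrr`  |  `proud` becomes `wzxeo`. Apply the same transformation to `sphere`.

zxqocq

Each letter shifts forward by (position + 7), i.e. 7, 8, 9, … — the shift grows by one for each successive letter.
For sphere: s+7=z, p+8=x, h+9=q, e+10=o, r+11=c, e+12=q.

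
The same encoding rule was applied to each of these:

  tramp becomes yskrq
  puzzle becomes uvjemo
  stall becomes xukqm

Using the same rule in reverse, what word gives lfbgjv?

Shifts by position in tramp: pos 0: t→y (+5), pos 1: r→s (+1), pos 2: a→k (+10), pos 3: m→r (+5), pos 4: p→q (+1) — repeating every 3. The shifts repeat in a cycle of length 3: positions 0,1,… shift by +5, +1, +10, then the pattern repeats.
Reversing it on lfbgjv: l−5=g, f−1=e, b−10=r, g−5=b, j−1=i, v−10=l.

gerbil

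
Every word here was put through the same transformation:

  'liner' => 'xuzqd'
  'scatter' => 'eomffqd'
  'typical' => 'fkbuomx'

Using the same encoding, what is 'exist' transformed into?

qjuef

Compare letters: l→x is +12, i→u is +12, n→z is +12 — a constant shift. Every letter moves 12 places later in the alphabet, wrapping around z→a.
For exist: e+12=q, x+12=j, i+12=u, s+12=e, t+12=f.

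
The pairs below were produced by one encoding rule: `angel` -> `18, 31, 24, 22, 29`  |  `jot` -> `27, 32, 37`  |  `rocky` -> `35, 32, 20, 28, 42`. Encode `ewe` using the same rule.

a is letter #1 and maps to 18: an offset of 17. Letters become their 1-based position plus 17 (so a→18, b→19, …).
On ewe: e=5→22, w=23→40, e=5→22.

22, 40, 22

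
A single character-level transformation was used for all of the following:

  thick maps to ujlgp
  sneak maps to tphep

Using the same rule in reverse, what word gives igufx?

In thick: t→u is +1, h→j is +2, i→l is +3, c→g is +4 — the shift increases by 1 each position. Letter i (0-indexed) is shifted by i+1, so successive shifts are 1, 2, 3, ….
Decoding igufx: i−1=h, g−2=e, u−3=r, f−4=b, x−5=s.

herbs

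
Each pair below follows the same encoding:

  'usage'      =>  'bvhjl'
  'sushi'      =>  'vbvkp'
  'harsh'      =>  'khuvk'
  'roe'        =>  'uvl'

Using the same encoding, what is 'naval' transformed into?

Two shifts are in play — +7 for a/e/i/o/u, +3 for every other letter.
Applying it to naval: n(cons)+3=q, a(vowel)+7=h, v(cons)+3=y, a(vowel)+7=h, l(cons)+3=o.

qhyho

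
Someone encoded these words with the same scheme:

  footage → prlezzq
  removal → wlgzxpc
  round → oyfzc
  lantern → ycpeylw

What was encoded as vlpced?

The output letters match the input read backwards, each shifted +11: footage reversed is egatoof. Two steps: reverse the string, then apply a Caesar shift of +11.
Undoing it on vlpced: shift back: v−11=k, l−11=a, p−11=e, c−11=r, e−11=t, d−11=s → kaerts; then reverse → streak.

streak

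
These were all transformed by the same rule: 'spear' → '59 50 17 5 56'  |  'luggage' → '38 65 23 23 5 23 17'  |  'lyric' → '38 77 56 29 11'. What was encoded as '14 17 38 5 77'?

s(#19)→59 and p(#16)→50: differences scale by 3, so n = 3·pos + 2. With a=1..z=26, the number is 3·pos + 2.
Decoding 14 17 38 5 77: 14→(14−2)÷3=4=d, 17→(17−2)÷3=5=e, 38→(38−2)÷3=12=l, 5→(5−2)÷3=1=a, 77→(77−2)÷3=25=y.

delay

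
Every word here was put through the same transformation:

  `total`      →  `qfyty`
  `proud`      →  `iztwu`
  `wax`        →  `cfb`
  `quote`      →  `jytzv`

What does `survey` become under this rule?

djawzx

Read the word backwards and shift each letter +5.
Applying it to survey: reverse → yevrus; then shift: y+5=d, e+5=j, v+5=a, r+5=w, u+5=z, s+5=x.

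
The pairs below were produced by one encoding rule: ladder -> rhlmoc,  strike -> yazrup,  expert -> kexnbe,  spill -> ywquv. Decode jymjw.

dream

Each letter shifts forward by (position + 6), i.e. 6, 7, 8, … — the shift grows by one for each successive letter.
Reversing it on jymjw: j−6=d, y−7=r, m−8=e, j−9=a, w−10=m.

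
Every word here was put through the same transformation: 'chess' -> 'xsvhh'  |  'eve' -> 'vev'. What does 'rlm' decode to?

Each letter is replaced by its mirror in the alphabet: a↔z, b↔y, c↔x, and so on (the Atbash cipher).
Decoding rlm: r↔i, l↔o, m↔n.

ion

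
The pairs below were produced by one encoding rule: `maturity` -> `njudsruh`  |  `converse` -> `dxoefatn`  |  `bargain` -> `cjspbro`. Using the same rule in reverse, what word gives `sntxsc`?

A repeating key of period 2 is used — shifts +1, +9 over and over.
Decoding sntxsc: s−1=r, n−9=e, t−1=s, x−9=o, s−1=r, c−9=t.

resort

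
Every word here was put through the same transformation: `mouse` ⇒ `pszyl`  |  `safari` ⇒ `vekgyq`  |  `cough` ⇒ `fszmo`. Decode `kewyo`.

harsh

Letter i (0-indexed) is shifted by i+3, so successive shifts are 3, 4, 5, ….
Decoding kewyo: k−3=h, e−4=a, w−5=r, y−6=s, o−7=h.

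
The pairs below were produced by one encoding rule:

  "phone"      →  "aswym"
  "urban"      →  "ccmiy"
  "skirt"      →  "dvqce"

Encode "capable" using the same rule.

niaimwm

Vowels shift forward by 8 and consonants shift forward by 11.
Applying it to capable: c(cons)+11=n, a(vowel)+8=i, p(cons)+11=a, a(vowel)+8=i, b(cons)+11=m, l(cons)+11=w, e(vowel)+8=m.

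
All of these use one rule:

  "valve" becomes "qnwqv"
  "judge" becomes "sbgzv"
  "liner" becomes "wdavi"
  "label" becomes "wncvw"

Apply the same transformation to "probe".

eipcv

v(21)→q(16) and a(0)→n(13) fit y≡15x+13 (mod 26); the inverse of 15 mod 26 is 7. Each letter's alphabet position (a=0..z=25) is mapped through 15·x+13 mod 26 — an affine cipher.
On probe: p(15)→15·15+13≡4=e; r(17)→15·17+13≡8=i; o(14)→15·14+13≡15=p; b(1)→15·1+13≡2=c; e(4)→15·4+13≡21=v (all mod 26).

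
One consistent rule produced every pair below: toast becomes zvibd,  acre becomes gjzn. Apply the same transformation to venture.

blvcecq

In toast: t→z is +6, o→v is +7, a→i is +8, s→b is +9 — the shift increases by 1 each position. Each letter shifts forward by (position + 6), i.e. 6, 7, 8, … — the shift grows by one for each successive letter.
Applying it to venture: v+6=b, e+7=l, n+8=v, t+9=c, u+10=e, r+11=c, e+12=q.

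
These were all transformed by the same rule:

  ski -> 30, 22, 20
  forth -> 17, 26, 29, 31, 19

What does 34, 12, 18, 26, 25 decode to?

s is letter #19 and maps to 30: an offset of 11. Each letter is replaced by its alphabet position (a=1..z=26) + 11.
Undoing it on 34, 12, 18, 26, 25: 34→(34−11)÷1=23=w, 12→(12−11)÷1=1=a, 18→(18−11)÷1=7=g, 26→(26−11)÷1=15=o, 25→(25−11)÷1=14=n.

wagon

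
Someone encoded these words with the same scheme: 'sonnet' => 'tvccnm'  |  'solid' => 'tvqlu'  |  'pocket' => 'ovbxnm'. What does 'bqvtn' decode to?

close

s(18)→t(19) and o(14)→v(21) fit y≡19x+15 (mod 26); the inverse of 19 mod 26 is 11. This is an affine cipher: with a=0,…,z=25, each position x becomes (19x+15) mod 26.
Undoing it on bqvtn: b(1)→11·(1−15)≡2=c; q(16)→11·(16−15)≡11=l; v(21)→11·(21−15)≡14=o; t(19)→11·(19−15)≡18=s; n(13)→11·(13−15)≡4=e (all mod 26).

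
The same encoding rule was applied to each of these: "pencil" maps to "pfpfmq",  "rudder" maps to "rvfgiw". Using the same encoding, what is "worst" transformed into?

wptvx

In pencil: p→p is +0, e→f is +1, n→p is +2, c→f is +3 — the shift increases by 1 each position. Each letter shifts forward by its position index (0, 1, 2, …) — the shift grows by one for each successive letter.
Applying it to worst: w+0=w, o+1=p, r+2=t, s+3=v, t+4=x.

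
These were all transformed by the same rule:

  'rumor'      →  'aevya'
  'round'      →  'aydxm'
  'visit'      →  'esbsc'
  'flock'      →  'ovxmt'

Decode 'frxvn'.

whole

It's a Vigenère-style cipher with numeric key [9,10]: position i shifts by key[i mod 2].
Decoding frxvn: f−9=w, r−10=h, x−9=o, v−10=l, n−9=e.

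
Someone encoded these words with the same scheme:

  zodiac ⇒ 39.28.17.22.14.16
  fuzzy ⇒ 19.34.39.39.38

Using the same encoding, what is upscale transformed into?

34.29.32.16.14.25.18

z is letter #26 and maps to 39: an offset of 13. Each letter is replaced by its alphabet position (a=1..z=26) + 13.
For upscale: u=21→34, p=16→29, s=19→32, c=3→16, a=1→14, l=12→25, e=5→18.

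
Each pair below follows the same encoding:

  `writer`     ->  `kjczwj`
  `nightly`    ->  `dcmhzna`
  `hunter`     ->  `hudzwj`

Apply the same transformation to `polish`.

Treating letters as 0–25, the rule is x ↦ 21x + 16 (mod 26).
On polish: p(15)→21·15+16≡19=t; o(14)→21·14+16≡24=y; l(11)→21·11+16≡13=n; i(8)→21·8+16≡2=c; s(18)→21·18+16≡4=e; h(7)→21·7+16≡7=h (all mod 26).

tynceh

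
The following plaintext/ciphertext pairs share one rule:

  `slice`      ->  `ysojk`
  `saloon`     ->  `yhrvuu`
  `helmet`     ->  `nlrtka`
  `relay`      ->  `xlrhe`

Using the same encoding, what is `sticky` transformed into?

Shifts by position in slice: pos 0: s→y (+6), pos 1: l→s (+7), pos 2: i→o (+6), pos 3: c→j (+7) — repeating every 2. A repeating key of period 2 is used — shifts +6, +7 over and over.
For sticky: s+6=y, t+7=a, i+6=o, c+7=j, k+6=q, y+7=f.

yaojqf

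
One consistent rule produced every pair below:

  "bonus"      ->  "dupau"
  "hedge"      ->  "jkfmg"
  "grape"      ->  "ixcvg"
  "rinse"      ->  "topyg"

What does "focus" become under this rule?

Shifts by position in bonus: pos 0: b→d (+2), pos 1: o→u (+6), pos 2: n→p (+2), pos 3: u→a (+6) — repeating every 2. A repeating key of period 2 is used — shifts +2, +6 over and over.
For focus: f+2=h, o+6=u, c+2=e, u+6=a, s+2=u.

hueau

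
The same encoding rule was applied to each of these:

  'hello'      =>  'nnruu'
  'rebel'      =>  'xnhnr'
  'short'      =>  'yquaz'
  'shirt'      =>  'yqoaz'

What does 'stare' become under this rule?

Shifts by position in hello: pos 0: h→n (+6), pos 1: e→n (+9), pos 2: l→r (+6), pos 3: l→u (+9) — repeating every 2. It's a Vigenère-style cipher with numeric key [6,9]: position i shifts by key[i mod 2].
For stare: s+6=y, t+9=c, a+6=g, r+9=a, e+6=k.

ycgak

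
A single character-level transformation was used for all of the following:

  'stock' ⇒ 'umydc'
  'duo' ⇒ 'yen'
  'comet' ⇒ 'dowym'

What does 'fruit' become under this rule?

dsebp

Two steps: reverse the string, then apply a Caesar shift of +10.
On fruit: reverse → tiurf; then shift: t+10=d, i+10=s, u+10=e, r+10=b, f+10=p.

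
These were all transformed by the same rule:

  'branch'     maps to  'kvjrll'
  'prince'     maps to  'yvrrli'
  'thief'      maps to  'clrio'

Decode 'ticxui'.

Shifts by position in branch: pos 0: b→k (+9), pos 1: r→v (+4), pos 2: a→j (+9), pos 3: n→r (+4) — repeating every 2. A repeating key of period 2 is used — shifts +9, +4 over and over.
Undoing it on ticxui: t−9=k, i−4=e, c−9=t, x−4=t, u−9=l, i−4=e.

kettle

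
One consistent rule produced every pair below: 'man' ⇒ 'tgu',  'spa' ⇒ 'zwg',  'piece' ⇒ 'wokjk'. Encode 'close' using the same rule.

jsuzk

The shift depends on letter class: consonant m→t is +7, but vowel a→g is +6. Two shifts are in play — +6 for a/e/i/o/u, +7 for every other letter.
On close: c(cons)+7=j, l(cons)+7=s, o(vowel)+6=u, s(cons)+7=z, e(vowel)+6=k.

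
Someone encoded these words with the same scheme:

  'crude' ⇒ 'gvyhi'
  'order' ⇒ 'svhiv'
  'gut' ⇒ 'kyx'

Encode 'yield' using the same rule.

This is a Caesar cipher with shift 4.
On yield: y+4=c, i+4=m, e+4=i, l+4=p, d+4=h.

cmiph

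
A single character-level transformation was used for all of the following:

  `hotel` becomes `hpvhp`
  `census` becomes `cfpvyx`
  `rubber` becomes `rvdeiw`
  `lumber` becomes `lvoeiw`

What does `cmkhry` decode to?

In hotel: h→h is +0, o→p is +1, t→v is +2, e→h is +3 — the shift increases by 1 each position. Each letter shifts forward by its position index (0, 1, 2, …) — the shift grows by one for each successive letter.
Undoing it on cmkhry: c−0=c, m−1=l, k−2=i, h−3=e, r−4=n, y−5=t.

client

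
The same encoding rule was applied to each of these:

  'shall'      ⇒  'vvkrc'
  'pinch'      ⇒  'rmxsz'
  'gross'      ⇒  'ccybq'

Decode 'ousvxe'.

The output letters match the input read backwards, each shifted +10: shall reversed is llahs. The word is reversed, then every letter is shifted forward by 10.
Decoding ousvxe: shift back: o−10=e, u−10=k, s−10=i, v−10=l, x−10=n, e−10=u → ekilnu; then reverse → unlike.

unlike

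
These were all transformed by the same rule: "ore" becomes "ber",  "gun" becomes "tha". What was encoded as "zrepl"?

mercy

Compare letters: o→b is +13, r→e is +13, e→r is +13 — a constant shift. It's a constant shift of +13 (ROT13).
Undoing it on zrepl: z−13=m, r−13=e, e−13=r, p−13=c, l−13=y.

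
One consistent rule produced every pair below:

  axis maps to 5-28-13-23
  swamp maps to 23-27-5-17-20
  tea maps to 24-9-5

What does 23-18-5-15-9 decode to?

snake

a is letter #1 and maps to 5: an offset of 4. Letters become their 1-based position plus 4 (so a→5, b→6, …).
Decoding 23-18-5-15-9: 23→(23−4)÷1=19=s, 18→(18−4)÷1=14=n, 5→(5−4)÷1=1=a, 15→(15−4)÷1=11=k, 9→(9−4)÷1=5=e.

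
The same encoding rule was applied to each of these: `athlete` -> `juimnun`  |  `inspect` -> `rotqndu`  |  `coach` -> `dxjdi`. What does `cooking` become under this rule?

The shift depends on letter class: consonant t→u is +1, but vowel a→j is +9. Vowels shift forward by 9 and consonants shift forward by 1.
Applying it to cooking: c(cons)+1=d, o(vowel)+9=x, o(vowel)+9=x, k(cons)+1=l, i(vowel)+9=r, n(cons)+1=o, g(cons)+1=h.

dxxlroh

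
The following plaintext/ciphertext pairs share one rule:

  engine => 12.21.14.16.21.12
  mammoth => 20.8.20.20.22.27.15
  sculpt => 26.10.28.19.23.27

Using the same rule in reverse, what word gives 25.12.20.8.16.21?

e is letter #5 and maps to 12: an offset of 7. Each letter is replaced by its alphabet position (a=1..z=26) + 7.
Undoing it on 25.12.20.8.16.21: 25→(25−7)÷1=18=r, 12→(12−7)÷1=5=e, 20→(20−7)÷1=13=m, 8→(8−7)÷1=1=a, 16→(16−7)÷1=9=i, 21→(21−7)÷1=14=n.

remain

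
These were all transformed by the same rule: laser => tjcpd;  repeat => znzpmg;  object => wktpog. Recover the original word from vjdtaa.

nation

In laser: l→t is +8, a→j is +9, s→c is +10, e→p is +11 — the shift increases by 1 each position. Letter i (0-indexed) is shifted by i+8, so successive shifts are 8, 9, 10, ….
Decoding vjdtaa: v−8=n, j−9=a, d−10=t, t−11=i, a−12=o, a−13=n.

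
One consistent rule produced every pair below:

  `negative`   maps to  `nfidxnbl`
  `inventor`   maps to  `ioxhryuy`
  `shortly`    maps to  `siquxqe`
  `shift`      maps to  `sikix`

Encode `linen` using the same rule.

The shift increases by 1 at each position, starting from +0: 0, 1, 2, ….
Applying it to linen: l+0=l, i+1=j, n+2=p, e+3=h, n+4=r.

ljphr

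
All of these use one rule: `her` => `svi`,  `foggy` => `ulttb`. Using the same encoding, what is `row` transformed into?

Each pair mirrors across the alphabet (h↔s, e↔v, r↔i): positions sum to 25. This is the alphabet-reversal cipher (Atbash): a becomes z, b becomes y, etc.
Applying it to row: r↔i, o↔l, w↔d.

ild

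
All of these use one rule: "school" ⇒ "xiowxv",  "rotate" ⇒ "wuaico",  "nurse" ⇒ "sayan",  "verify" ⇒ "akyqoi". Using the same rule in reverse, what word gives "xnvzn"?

In school: s→x is +5, c→i is +6, h→o is +7, o→w is +8 — the shift increases by 1 each position. The shift increases by 1 at each position, starting from +5: 5, 6, 7, ….
Undoing it on xnvzn: x−5=s, n−6=h, v−7=o, z−8=r, n−9=e.

shore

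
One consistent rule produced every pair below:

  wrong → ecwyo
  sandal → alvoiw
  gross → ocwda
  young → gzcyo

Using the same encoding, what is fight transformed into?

Shifts by position in wrong: pos 0: w→e (+8), pos 1: r→c (+11), pos 2: o→w (+8), pos 3: n→y (+11) — repeating every 2. The shifts repeat in a cycle of length 2: positions 0,1,… shift by +8, +11, then the pattern repeats.
For fight: f+8=n, i+11=t, g+8=o, h+11=s, t+8=b.

ntosb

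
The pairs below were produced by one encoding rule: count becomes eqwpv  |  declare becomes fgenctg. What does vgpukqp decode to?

Every letter moves 2 places later in the alphabet, wrapping around z→a.
Reversing it on vgpukqp: v−2=t, g−2=e, p−2=n, u−2=s, k−2=i, q−2=o, p−2=n.

tension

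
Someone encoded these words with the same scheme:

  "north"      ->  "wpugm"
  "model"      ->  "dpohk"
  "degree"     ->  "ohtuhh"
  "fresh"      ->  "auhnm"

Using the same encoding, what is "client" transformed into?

Treating letters as 0–25, the rule is x ↦ 19x + 9 (mod 26).
Applying it to client: c(2)→19·2+9≡21=v; l(11)→19·11+9≡10=k; i(8)→19·8+9≡5=f; e(4)→19·4+9≡7=h; n(13)→19·13+9≡22=w; t(19)→19·19+9≡6=g (all mod 26).

vkfhwg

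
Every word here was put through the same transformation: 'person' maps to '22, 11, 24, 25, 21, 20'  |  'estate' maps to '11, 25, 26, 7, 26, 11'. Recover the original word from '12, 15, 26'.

fit

p is letter #16 and maps to 22: an offset of 6. Each letter is replaced by its alphabet position (a=1..z=26) + 6.
Reversing it on 12, 15, 26: 12→(12−6)÷1=6=f, 15→(15−6)÷1=9=i, 26→(26−6)÷1=20=t.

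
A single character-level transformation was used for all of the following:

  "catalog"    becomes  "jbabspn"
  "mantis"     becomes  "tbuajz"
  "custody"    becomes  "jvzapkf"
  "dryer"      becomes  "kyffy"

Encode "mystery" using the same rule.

The shift depends on letter class: consonant c→j is +7, but vowel a→b is +1. The rule splits by letter class: vowels +1, consonants +7.
On mystery: m(cons)+7=t, y(cons)+7=f, s(cons)+7=z, t(cons)+7=a, e(vowel)+1=f, r(cons)+7=y, y(cons)+7=f.

tfzafyf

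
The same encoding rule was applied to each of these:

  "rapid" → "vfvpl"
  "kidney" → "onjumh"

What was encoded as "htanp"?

In rapid: r→v is +4, a→f is +5, p→v is +6, i→p is +7 — the shift increases by 1 each position. Letter i (0-indexed) is shifted by i+4, so successive shifts are 4, 5, 6, ….
Decoding htanp: h−4=d, t−5=o, a−6=u, n−7=g, p−8=h.

dough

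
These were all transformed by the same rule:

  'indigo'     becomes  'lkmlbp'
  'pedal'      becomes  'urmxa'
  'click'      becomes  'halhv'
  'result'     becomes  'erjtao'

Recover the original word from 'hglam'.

i(8)→l(11) and n(13)→k(10) fit y≡5x+23 (mod 26); the inverse of 5 mod 26 is 21. Each letter's alphabet position (a=0..z=25) is mapped through 5·x+23 mod 26 — an affine cipher.
Decoding hglam: h(7)→21·(7−23)≡2=c; g(6)→21·(6−23)≡7=h; l(11)→21·(11−23)≡8=i; a(0)→21·(0−23)≡11=l; m(12)→21·(12−23)≡3=d (all mod 26).

child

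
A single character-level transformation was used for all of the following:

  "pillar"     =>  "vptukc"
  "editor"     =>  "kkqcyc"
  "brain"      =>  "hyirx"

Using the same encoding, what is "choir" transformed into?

iowrb

Letter i (0-indexed) is shifted by i+6, so successive shifts are 6, 7, 8, ….
Applying it to choir: c+6=i, h+7=o, o+8=w, i+9=r, r+10=b.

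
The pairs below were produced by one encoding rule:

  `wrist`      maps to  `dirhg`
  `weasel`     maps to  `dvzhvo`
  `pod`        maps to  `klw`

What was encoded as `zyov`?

able

Each letter is replaced by its mirror in the alphabet: a↔z, b↔y, c↔x, and so on (the Atbash cipher).
Decoding zyov: z↔a, y↔b, o↔l, v↔e.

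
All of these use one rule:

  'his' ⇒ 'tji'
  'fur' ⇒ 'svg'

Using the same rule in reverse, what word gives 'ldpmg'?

flock

The output letters match the input read backwards, each shifted +1: his reversed is sih. The word is reversed, then every letter is shifted forward by 1.
Undoing it on ldpmg: shift back: l−1=k, d−1=c, p−1=o, m−1=l, g−1=f → kcolf; then reverse → flock.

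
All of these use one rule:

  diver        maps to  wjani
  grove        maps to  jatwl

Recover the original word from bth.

cow

The output letters match the input read backwards, each shifted +5: diver reversed is revid. Two steps: reverse the string, then apply a Caesar shift of +5.
Decoding bth: shift back: b−5=w, t−5=o, h−5=c → woc; then reverse → cow.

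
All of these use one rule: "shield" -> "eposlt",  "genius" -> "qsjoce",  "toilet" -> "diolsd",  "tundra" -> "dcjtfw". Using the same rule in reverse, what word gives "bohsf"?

viper

s(18)→e(4) and h(7)→p(15) fit y≡25x+22 (mod 26); the inverse of 25 mod 26 is 25. This is an affine cipher: with a=0,…,z=25, each position x becomes (25x+22) mod 26.
Reversing it on bohsf: b(1)→25·(1−22)≡21=v; o(14)→25·(14−22)≡8=i; h(7)→25·(7−22)≡15=p; s(18)→25·(18−22)≡4=e; f(5)→25·(5−22)≡17=r (all mod 26).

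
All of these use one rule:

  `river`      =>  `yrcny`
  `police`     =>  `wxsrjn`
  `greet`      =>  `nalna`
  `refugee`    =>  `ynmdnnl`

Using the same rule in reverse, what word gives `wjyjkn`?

Shifts by position in river: pos 0: r→y (+7), pos 1: i→r (+9), pos 2: v→c (+7), pos 3: e→n (+9) — repeating every 2. A repeating key of period 2 is used — shifts +7, +9 over and over.
Decoding wjyjkn: w−7=p, j−9=a, y−7=r, j−9=a, k−7=d, n−9=e.

parade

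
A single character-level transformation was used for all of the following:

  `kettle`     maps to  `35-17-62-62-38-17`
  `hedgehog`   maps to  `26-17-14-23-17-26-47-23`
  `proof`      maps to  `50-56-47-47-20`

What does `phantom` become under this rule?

k(#11)→35 and e(#5)→17: differences scale by 3, so n = 3·pos + 2. The formula is n = 3×(alphabet index, a=1) + 2.
Applying it to phantom: p=16→50, h=8→26, a=1→5, n=14→44, t=20→62, o=15→47, m=13→41.

50-26-5-44-62-47-41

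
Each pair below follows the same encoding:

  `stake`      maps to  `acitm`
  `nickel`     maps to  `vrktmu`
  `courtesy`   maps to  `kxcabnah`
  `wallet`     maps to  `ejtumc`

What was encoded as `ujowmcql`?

Shifts by position in stake: pos 0: s→a (+8), pos 1: t→c (+9), pos 2: a→i (+8), pos 3: k→t (+9) — repeating every 2. A repeating key of period 2 is used — shifts +8, +9 over and over.
Decoding ujowmcql: u−8=m, j−9=a, o−8=g, w−9=n, m−8=e, c−9=t, q−8=i, l−9=c.

magnetic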